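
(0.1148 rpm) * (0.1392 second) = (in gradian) 0.1065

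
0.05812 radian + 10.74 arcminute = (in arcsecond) 1.263e+04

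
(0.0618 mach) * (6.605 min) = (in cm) 8.339e+05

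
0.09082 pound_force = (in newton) 0.404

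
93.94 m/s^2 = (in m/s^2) 93.94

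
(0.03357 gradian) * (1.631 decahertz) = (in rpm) 0.08213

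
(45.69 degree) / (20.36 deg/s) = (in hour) 0.0006234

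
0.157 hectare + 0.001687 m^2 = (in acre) 0.388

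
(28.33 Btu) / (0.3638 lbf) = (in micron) 1.847e+10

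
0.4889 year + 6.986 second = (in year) 0.4889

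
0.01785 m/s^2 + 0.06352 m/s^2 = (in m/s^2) 0.08137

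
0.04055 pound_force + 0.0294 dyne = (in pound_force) 0.04055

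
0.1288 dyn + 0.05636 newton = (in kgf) 0.005747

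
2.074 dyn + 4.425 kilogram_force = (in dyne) 4.339e+06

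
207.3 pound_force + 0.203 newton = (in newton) 922.3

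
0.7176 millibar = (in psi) 0.01041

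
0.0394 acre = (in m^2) 159.4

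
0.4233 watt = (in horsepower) 0.0005677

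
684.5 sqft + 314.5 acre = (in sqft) 1.37e+07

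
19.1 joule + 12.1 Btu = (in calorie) 3056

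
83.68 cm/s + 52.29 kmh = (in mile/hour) 34.36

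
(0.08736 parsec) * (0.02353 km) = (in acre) 1.567e+13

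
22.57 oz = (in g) 639.8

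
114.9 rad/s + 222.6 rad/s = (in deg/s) 1.934e+04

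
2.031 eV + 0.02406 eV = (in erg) 3.293e-12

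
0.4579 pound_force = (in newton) 2.037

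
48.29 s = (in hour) 0.01341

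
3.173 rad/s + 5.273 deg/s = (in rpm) 31.18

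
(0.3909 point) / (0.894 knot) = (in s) 0.0002998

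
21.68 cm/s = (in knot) 0.4214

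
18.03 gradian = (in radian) 0.2832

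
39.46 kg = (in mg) 3.946e+07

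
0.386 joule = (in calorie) 0.09226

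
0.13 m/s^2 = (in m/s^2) 0.13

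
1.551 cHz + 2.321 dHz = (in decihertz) 2.476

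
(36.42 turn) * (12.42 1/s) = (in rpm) 2.714e+04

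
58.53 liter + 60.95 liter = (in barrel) 0.7515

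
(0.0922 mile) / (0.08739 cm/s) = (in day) 1.965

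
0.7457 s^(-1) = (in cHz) 74.57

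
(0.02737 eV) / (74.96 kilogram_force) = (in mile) 3.707e-27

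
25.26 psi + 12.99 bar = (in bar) 14.73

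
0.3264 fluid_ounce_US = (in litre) 0.009653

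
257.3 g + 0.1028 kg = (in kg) 0.3601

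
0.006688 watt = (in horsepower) 8.969e-06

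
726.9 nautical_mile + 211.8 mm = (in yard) 1.472e+06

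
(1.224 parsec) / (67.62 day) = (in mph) 1.446e+10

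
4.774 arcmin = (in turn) 0.000221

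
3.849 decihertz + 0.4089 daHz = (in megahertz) 4.474e-06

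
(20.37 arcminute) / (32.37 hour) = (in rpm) 4.856e-07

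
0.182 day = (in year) 0.0004986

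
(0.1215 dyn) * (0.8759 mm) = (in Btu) 1.009e-12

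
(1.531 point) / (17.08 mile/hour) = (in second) 7.074e-05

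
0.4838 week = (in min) 4877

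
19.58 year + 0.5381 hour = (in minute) 1.029e+07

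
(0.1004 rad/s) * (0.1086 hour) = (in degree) 2249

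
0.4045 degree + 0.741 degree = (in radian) 0.01999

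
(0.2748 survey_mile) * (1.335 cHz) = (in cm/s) 590.4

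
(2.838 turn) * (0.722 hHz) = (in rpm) 1.229e+04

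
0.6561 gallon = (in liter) 2.484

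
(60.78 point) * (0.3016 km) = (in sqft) 69.61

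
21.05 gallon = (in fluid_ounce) 2694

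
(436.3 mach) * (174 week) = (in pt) 4.432e+16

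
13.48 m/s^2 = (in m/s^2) 13.48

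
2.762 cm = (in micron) 2.762e+04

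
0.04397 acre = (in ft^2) 1915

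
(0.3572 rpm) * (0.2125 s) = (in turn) 0.001265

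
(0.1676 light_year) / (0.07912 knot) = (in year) 1.235e+09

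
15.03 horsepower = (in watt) 1.121e+04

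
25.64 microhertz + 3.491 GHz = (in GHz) 3.491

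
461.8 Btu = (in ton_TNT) 0.0001164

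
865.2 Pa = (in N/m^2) 865.2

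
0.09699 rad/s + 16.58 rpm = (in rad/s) 1.833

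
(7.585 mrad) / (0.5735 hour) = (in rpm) 3.508e-05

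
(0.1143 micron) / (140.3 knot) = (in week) 2.618e-15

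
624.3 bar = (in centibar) 6.243e+04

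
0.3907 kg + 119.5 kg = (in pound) 264.3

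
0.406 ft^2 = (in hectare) 3.772e-06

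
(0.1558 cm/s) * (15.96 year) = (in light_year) 8.289e-11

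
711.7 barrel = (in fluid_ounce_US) 3.826e+06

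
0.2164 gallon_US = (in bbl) 0.005152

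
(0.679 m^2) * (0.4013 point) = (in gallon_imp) 0.02114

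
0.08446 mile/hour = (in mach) 0.0001109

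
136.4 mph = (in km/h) 219.5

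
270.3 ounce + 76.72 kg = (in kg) 84.38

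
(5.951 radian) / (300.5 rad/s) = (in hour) 5.501e-06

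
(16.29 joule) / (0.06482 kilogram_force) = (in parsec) 8.305e-16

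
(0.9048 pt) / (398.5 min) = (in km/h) 4.806e-08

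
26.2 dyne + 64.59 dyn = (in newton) 0.0009079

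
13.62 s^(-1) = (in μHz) 1.362e+07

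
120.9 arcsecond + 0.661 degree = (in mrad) 12.12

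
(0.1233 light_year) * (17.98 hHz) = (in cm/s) 2.097e+20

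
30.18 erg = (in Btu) 2.861e-09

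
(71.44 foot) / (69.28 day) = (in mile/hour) 8.137e-06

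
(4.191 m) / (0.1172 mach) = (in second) 0.105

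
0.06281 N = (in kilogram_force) 0.006405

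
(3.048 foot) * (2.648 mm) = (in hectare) 2.46e-07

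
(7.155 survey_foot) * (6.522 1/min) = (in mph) 0.5303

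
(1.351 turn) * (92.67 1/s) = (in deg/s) 4.507e+04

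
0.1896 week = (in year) 0.003636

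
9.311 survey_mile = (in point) 4.248e+07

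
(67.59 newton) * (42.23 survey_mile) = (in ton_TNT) 0.001098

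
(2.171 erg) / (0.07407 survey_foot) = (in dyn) 0.9616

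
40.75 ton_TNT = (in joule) 1.705e+11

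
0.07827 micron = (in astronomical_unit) 5.232e-19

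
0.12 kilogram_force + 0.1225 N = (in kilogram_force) 0.1325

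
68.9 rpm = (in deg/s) 413.4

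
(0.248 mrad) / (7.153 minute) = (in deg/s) 3.311e-05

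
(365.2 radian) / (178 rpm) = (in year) 6.213e-07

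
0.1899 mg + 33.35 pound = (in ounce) 533.6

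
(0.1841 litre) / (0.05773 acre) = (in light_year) 8.329e-23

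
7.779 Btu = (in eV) 5.123e+22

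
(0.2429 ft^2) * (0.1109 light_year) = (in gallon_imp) 5.208e+15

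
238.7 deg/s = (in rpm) 39.78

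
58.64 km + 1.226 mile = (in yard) 6.629e+04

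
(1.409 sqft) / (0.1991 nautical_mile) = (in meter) 0.000355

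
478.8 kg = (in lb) 1056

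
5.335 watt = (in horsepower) 0.007154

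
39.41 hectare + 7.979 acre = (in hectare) 42.64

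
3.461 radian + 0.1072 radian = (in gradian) 227.2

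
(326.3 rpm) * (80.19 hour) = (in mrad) 9.864e+09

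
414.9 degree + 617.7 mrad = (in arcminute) 2.702e+04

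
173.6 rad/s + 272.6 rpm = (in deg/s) 1.158e+04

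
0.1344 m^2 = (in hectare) 1.344e-05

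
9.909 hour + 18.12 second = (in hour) 9.914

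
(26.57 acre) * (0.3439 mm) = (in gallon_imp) 8134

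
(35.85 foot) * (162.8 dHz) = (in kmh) 640.4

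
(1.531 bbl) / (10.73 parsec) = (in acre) 1.817e-22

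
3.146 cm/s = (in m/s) 0.03146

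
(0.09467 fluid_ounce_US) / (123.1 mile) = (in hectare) 1.413e-15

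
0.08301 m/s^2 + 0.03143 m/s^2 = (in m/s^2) 0.1144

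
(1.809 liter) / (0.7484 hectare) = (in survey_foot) 7.93e-07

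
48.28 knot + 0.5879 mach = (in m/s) 225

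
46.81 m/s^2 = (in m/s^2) 46.81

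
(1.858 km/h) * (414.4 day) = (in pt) 5.238e+10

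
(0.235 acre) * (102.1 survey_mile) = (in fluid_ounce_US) 5.284e+12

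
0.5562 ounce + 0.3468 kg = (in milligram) 3.626e+05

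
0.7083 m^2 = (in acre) 0.000175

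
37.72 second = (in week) 6.237e-05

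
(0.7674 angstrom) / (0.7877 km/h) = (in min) 5.845e-12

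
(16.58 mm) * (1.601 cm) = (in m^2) 0.0002654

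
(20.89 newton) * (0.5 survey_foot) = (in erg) 3.184e+07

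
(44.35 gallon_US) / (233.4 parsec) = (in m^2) 2.331e-20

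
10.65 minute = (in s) 639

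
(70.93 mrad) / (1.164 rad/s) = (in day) 7.053e-07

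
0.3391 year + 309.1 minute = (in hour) 2976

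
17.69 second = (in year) 5.609e-07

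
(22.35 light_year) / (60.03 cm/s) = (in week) 5.824e+11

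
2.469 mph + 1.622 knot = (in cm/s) 193.8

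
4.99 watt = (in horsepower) 0.006692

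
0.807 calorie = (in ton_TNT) 8.07e-10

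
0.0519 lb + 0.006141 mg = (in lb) 0.0519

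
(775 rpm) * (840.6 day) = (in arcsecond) 1.216e+15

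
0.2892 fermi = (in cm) 2.892e-14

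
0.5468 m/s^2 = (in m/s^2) 0.5468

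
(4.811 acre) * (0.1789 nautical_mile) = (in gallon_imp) 1.419e+09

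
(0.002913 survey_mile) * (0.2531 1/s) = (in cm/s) 118.7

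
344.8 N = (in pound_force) 77.51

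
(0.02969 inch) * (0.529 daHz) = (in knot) 0.007755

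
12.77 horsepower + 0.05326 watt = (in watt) 9523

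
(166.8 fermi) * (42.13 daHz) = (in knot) 1.366e-10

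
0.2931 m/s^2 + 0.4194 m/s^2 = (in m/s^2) 0.7125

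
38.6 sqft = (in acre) 0.0008861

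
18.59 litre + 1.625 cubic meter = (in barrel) 10.34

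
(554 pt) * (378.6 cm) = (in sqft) 7.965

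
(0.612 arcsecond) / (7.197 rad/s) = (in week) 6.817e-13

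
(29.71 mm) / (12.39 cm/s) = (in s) 0.2398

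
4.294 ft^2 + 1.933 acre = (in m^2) 7823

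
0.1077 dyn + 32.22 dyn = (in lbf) 7.268e-05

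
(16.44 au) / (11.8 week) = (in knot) 6.699e+05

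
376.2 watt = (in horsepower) 0.5045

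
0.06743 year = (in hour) 590.7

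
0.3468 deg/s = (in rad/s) 0.006053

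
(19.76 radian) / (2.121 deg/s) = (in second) 533.8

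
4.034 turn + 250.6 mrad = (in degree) 1467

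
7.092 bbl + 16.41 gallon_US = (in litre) 1190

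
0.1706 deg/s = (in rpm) 0.02843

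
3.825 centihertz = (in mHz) 38.25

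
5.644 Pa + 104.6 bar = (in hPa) 1.046e+05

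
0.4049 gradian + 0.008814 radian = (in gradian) 0.966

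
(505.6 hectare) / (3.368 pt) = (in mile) 2.644e+06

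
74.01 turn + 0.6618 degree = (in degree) 2.664e+04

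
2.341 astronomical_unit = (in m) 3.502e+11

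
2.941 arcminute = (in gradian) 0.05446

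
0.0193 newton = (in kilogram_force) 0.001968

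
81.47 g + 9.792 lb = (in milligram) 4.523e+06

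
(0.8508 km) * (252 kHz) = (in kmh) 7.718e+08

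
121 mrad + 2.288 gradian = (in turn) 0.02498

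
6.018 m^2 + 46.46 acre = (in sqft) 2.024e+06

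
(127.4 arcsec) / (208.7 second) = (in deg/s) 0.0001696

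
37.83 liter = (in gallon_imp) 8.321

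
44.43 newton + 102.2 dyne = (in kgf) 4.531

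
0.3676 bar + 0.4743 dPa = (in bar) 0.3676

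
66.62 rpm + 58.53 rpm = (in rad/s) 13.11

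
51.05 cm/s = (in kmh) 1.838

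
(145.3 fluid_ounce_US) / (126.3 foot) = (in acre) 2.758e-08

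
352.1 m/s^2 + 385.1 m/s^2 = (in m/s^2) 737.2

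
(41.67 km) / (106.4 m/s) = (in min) 6.527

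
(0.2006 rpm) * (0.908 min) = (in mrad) 1144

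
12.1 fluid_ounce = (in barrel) 0.002251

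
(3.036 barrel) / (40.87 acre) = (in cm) 0.0002918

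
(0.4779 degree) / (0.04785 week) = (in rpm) 2.752e-06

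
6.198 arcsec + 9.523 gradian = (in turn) 0.02381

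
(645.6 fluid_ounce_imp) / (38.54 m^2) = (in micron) 476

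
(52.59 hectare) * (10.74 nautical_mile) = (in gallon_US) 2.763e+12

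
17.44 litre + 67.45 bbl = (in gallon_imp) 2363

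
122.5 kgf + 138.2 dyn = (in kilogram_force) 122.5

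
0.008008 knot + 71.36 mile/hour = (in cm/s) 3190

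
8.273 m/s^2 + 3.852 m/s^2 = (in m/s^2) 12.12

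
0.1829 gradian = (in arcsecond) 592.6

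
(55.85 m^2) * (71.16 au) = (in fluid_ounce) 2.01e+19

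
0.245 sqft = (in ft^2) 0.245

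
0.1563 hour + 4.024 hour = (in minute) 250.8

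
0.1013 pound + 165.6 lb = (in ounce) 2651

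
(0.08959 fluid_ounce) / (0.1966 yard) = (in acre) 3.642e-09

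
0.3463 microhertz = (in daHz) 3.463e-08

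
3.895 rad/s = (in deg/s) 223.2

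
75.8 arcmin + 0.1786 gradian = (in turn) 0.003956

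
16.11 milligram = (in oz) 0.0005683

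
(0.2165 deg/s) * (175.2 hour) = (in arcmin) 8.193e+06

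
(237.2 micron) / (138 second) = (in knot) 3.341e-06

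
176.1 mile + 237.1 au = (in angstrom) 3.547e+23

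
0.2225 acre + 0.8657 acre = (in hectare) 0.4404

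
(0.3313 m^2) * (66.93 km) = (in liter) 2.217e+07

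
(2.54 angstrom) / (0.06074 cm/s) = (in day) 4.84e-12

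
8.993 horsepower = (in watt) 6706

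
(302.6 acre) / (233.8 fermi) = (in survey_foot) 1.718e+19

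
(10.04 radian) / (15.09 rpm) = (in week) 1.051e-05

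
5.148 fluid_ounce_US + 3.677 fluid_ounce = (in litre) 0.261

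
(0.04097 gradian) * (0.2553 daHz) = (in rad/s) 0.001643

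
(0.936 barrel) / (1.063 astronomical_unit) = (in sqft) 1.007e-11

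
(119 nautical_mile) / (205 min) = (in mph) 40.08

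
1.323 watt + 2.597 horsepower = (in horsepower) 2.599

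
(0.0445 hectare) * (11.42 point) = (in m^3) 1.793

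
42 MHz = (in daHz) 4.2e+06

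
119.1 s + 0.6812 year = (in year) 0.6812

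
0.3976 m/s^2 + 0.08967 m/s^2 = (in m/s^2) 0.4873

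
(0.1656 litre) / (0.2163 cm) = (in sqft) 0.8241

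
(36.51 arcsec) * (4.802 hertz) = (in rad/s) 0.00085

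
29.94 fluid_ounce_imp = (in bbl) 0.005351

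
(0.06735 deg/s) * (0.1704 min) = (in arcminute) 41.32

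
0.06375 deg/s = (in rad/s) 0.001113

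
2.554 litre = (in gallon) 0.6747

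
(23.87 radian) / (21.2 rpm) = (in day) 0.0001244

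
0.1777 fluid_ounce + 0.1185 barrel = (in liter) 18.85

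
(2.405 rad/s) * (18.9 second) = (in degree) 2604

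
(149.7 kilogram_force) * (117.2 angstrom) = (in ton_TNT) 4.112e-15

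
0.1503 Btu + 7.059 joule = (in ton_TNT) 3.959e-08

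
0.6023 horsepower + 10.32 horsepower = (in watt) 8145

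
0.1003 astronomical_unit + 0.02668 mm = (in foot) 4.923e+10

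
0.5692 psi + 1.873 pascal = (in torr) 29.45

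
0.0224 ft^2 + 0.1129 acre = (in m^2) 456.9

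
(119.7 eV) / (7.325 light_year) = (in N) 2.767e-34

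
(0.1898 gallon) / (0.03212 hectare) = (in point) 0.006341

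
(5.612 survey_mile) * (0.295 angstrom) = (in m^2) 2.664e-07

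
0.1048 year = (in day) 38.25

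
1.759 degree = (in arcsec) 6332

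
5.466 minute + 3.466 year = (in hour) 3.036e+04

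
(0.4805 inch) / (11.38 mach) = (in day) 3.645e-11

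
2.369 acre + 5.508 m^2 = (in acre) 2.37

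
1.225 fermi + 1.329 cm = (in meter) 0.01329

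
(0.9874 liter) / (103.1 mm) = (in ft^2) 0.1031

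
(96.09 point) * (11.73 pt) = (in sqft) 0.00151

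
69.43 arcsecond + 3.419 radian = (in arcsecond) 7.053e+05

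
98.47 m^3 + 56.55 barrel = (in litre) 1.075e+05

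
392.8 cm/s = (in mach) 0.01154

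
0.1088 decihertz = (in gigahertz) 1.088e-11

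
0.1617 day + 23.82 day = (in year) 0.0657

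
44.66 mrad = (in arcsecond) 9212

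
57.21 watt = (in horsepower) 0.07672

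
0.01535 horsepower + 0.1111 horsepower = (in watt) 94.29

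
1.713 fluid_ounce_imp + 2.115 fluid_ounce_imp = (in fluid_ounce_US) 3.678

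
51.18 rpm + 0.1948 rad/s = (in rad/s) 5.554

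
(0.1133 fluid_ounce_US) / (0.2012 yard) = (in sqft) 0.000196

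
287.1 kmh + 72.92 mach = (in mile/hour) 5.572e+04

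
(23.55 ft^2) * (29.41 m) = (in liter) 6.435e+04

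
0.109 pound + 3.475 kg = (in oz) 124.3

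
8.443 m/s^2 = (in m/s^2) 8.443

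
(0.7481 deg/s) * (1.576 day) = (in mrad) 1.778e+06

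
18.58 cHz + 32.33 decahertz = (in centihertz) 3.235e+04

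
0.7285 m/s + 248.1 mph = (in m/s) 111.6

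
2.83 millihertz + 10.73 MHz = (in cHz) 1.073e+09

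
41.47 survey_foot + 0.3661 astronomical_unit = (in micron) 5.477e+16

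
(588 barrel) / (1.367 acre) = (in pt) 47.9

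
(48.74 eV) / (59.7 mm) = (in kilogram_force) 1.334e-17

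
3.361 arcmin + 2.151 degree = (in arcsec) 7945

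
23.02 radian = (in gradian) 1465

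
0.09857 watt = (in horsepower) 0.0001322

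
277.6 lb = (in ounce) 4442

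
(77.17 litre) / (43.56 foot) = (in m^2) 0.005812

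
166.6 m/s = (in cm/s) 1.666e+04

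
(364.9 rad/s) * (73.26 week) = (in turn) 2.573e+09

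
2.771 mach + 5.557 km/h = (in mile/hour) 2114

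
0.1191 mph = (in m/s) 0.05324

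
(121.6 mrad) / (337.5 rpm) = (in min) 5.734e-05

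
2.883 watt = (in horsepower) 0.003866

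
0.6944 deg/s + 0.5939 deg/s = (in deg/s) 1.288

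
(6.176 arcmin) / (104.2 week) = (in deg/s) 1.633e-09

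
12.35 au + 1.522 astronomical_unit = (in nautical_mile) 1.121e+09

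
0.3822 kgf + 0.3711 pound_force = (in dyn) 5.399e+05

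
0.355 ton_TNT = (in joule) 1.485e+09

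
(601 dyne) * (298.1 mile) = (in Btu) 2.733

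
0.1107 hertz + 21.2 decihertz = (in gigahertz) 2.231e-09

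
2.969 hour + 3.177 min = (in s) 1.088e+04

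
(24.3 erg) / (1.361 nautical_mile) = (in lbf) 2.167e-10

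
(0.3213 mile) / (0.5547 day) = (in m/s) 0.01079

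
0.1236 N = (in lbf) 0.02779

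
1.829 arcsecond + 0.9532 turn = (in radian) 5.989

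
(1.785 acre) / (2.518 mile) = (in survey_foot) 5.848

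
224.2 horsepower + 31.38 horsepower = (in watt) 1.906e+05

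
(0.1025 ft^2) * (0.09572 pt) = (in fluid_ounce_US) 0.01087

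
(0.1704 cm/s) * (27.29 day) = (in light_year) 4.247e-13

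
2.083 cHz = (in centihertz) 2.083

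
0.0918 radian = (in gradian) 5.844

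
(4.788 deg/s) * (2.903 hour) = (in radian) 873.3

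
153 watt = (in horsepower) 0.2052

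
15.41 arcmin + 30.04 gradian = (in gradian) 30.33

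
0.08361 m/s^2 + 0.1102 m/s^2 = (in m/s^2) 0.1938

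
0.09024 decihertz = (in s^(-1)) 0.009024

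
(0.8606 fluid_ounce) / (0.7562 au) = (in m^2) 2.25e-16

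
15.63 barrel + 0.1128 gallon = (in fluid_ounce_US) 8.404e+04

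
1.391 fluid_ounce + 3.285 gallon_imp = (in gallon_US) 3.956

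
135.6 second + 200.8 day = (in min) 2.892e+05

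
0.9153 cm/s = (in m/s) 0.009153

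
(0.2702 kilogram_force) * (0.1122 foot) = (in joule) 0.09062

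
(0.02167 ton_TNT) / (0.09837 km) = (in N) 9.217e+05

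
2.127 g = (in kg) 0.002127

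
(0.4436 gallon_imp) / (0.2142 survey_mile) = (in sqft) 6.297e-05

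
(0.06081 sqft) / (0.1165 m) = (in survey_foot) 0.1591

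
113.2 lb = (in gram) 5.135e+04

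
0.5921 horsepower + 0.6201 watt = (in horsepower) 0.5929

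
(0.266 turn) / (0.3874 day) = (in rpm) 0.0004768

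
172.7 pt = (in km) 6.092e-05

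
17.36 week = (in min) 1.75e+05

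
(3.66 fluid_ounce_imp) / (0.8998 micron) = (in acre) 0.02856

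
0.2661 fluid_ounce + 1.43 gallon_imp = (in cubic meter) 0.006509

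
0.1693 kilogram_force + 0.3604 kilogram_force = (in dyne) 5.195e+05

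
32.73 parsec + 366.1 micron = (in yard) 1.104e+18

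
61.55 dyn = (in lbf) 0.0001384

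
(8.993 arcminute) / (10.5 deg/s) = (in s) 0.01427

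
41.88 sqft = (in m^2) 3.891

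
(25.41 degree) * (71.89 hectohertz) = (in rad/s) 3188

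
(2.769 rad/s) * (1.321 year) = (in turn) 1.836e+07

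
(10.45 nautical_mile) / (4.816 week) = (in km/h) 0.02392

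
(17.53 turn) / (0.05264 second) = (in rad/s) 2092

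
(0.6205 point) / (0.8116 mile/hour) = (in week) 9.976e-10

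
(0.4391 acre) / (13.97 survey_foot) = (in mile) 0.2593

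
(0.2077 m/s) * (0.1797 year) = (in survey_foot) 3.862e+06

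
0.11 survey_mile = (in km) 0.177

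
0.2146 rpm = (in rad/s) 0.02247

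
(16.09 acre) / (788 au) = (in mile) 3.432e-13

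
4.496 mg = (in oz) 0.0001586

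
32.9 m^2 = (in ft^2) 354.1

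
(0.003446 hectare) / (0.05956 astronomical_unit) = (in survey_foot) 1.269e-08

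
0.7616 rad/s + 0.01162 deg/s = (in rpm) 7.275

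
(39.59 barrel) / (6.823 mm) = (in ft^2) 9930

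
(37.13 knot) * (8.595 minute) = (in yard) 1.077e+04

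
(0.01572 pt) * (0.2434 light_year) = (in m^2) 1.277e+10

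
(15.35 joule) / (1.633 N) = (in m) 9.4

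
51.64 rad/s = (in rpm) 493.1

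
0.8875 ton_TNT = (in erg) 3.713e+16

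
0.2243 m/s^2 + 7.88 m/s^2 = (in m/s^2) 8.104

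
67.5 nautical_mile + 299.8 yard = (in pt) 3.551e+08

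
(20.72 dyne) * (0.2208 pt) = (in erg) 0.1614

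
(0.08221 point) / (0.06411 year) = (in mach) 4.213e-14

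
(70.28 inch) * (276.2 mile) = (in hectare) 79.35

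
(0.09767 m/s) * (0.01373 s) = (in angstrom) 1.341e+07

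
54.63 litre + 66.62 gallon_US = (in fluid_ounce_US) 1.037e+04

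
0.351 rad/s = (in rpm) 3.352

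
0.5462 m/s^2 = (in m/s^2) 0.5462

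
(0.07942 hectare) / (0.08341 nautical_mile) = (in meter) 5.141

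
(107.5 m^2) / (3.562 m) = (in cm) 3018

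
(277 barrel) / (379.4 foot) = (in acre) 9.41e-05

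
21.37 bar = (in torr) 1.603e+04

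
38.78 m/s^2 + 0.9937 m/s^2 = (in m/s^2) 39.77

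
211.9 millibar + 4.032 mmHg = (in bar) 0.2173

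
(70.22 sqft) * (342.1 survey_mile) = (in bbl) 2.259e+07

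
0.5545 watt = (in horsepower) 0.0007436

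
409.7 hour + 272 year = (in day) 9.93e+04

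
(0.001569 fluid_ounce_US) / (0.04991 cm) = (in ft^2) 0.001001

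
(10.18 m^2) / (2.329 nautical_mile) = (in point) 6.69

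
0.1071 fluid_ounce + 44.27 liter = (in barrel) 0.2785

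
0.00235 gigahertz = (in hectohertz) 2.35e+04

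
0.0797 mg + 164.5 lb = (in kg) 74.62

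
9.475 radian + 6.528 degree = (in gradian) 610.5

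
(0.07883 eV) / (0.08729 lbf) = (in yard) 3.557e-20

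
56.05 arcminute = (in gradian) 1.038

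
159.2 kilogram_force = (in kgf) 159.2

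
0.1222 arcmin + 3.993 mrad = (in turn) 0.0006412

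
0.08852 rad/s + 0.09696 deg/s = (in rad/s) 0.09021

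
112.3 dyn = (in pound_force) 0.0002525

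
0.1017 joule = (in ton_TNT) 2.431e-11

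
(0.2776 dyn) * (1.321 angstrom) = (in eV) 2289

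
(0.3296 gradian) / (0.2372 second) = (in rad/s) 0.02183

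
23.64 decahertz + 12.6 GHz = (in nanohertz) 1.26e+19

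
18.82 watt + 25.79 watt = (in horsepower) 0.05982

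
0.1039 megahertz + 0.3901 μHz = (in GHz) 0.0001039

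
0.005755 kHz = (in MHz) 5.755e-06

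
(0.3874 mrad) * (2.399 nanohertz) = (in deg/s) 5.325e-11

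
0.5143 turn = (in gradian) 205.7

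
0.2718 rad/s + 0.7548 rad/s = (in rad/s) 1.027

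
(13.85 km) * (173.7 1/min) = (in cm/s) 4.01e+06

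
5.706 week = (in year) 0.1094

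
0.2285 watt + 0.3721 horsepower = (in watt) 277.7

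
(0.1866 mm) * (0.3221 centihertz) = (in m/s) 6.01e-07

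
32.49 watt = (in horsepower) 0.04357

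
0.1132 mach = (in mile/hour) 86.22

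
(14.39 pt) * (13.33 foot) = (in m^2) 0.02063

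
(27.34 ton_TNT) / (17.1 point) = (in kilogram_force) 1.934e+12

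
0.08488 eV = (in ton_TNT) 3.25e-30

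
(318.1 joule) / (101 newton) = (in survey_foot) 10.33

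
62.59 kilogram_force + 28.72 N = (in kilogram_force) 65.52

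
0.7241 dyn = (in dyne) 0.7241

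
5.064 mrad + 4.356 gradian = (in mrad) 73.49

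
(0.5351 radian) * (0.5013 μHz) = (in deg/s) 1.537e-05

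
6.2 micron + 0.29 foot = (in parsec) 2.865e-18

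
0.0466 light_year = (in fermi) 4.409e+29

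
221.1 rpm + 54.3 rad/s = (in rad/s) 77.45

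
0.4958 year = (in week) 25.85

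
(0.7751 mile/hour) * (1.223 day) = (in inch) 1.441e+06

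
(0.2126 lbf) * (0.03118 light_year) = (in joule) 2.79e+14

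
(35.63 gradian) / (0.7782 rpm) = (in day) 7.949e-05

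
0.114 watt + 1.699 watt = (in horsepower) 0.002431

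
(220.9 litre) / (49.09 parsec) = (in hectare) 1.458e-23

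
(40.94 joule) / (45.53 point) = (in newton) 2549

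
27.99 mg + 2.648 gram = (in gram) 2.676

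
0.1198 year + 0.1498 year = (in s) 8.502e+06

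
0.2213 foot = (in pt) 191.2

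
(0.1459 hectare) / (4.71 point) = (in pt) 2.489e+09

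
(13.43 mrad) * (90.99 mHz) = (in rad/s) 0.001222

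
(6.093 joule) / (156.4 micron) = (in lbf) 8758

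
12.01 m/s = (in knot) 23.35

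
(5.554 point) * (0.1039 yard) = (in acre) 4.6e-08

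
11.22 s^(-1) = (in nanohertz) 1.122e+10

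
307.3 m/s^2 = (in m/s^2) 307.3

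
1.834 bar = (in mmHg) 1376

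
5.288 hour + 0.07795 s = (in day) 0.2203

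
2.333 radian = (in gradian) 148.5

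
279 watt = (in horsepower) 0.3741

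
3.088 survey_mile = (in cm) 4.97e+05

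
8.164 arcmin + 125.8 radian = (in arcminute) 4.325e+05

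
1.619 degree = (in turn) 0.004497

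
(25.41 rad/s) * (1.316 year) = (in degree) 6.042e+10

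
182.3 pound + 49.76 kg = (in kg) 132.4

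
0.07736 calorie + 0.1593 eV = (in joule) 0.3237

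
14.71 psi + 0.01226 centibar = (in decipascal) 1.014e+06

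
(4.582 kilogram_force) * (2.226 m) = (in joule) 100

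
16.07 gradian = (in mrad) 252.4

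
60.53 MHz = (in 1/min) 3.632e+09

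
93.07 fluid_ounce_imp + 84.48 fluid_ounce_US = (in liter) 5.143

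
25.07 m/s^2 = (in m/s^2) 25.07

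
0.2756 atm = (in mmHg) 209.5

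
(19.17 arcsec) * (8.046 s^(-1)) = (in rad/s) 0.0007478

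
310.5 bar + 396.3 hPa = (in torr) 2.332e+05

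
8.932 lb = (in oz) 142.9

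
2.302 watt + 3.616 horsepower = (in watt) 2699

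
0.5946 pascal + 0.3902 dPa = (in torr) 0.004753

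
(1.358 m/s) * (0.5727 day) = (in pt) 1.905e+08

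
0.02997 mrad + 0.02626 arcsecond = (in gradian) 0.001916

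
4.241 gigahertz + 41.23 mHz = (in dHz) 4.241e+10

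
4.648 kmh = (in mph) 2.888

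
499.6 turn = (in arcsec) 6.475e+08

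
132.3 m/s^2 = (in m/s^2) 132.3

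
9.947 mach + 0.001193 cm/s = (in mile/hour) 7576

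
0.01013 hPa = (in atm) 9.998e-06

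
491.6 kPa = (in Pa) 4.916e+05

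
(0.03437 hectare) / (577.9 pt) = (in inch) 6.637e+04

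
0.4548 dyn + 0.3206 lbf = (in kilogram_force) 0.1454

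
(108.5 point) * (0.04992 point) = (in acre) 1.666e-10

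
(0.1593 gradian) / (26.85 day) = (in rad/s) 1.079e-09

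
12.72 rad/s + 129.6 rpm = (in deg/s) 1506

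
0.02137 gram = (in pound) 4.711e-05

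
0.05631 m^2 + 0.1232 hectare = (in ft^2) 1.326e+04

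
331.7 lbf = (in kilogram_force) 150.5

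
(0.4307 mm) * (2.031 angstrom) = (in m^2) 8.748e-14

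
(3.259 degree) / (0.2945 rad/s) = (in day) 2.235e-06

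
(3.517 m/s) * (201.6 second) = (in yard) 775.4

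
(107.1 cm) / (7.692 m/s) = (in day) 1.612e-06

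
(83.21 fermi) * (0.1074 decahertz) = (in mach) 2.625e-16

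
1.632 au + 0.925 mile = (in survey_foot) 8.01e+11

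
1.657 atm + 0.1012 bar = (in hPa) 1780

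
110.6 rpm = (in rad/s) 11.58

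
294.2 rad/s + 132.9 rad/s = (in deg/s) 2.447e+04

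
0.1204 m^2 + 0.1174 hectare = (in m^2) 1174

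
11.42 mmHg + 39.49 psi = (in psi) 39.71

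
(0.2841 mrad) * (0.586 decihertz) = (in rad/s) 1.665e-05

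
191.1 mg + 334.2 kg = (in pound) 736.8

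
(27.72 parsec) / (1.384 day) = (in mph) 1.6e+13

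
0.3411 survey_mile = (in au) 3.669e-09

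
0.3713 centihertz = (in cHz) 0.3713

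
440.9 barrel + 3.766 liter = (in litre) 7.01e+04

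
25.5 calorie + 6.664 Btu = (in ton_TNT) 1.706e-06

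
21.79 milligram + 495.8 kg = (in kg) 495.8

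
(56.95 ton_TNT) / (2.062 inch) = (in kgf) 4.639e+11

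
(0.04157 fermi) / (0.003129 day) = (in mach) 4.516e-22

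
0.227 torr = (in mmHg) 0.227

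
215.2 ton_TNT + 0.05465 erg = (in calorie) 2.152e+11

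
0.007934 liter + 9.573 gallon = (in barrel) 0.228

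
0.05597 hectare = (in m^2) 559.7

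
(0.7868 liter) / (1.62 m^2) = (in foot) 0.001593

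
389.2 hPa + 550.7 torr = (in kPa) 112.3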